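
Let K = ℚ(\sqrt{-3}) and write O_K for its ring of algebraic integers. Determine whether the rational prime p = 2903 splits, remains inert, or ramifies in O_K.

2903 remains inert

-3 mod 4 = 1, hence disc K = -3 and O_K = ℤ[(1+√-3)/2].
Since gcd(2903, -3) = 1 the prime 2903 does not ramify.
Compute (-3/2903) via Euler: 2900^((2903-1)/2) mod 2903 = 2902, so (-3/2903) = -1.
(-3/2903) = -1, so 2903 is inert.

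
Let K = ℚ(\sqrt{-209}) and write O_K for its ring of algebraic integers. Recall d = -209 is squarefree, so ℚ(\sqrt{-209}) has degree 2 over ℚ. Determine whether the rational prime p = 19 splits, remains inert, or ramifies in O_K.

ramified

d = -209 ≡ 3 (mod 4), so O_K = ℤ[√-209] and disc(K) = 4d = -836.
Ramification test: 19 | -836. The prime 19 ramifies in K.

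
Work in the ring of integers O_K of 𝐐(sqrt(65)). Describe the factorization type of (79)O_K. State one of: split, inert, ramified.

65 mod 4 = 1, hence disc K = 65 and O_K = ℤ[(1+√65)/2].
79 ∤ 65, so 79 is unramified.
Legendre symbol by Euler's criterion: (65/79) ≡ 65^39 ≡ 1 (mod 79), i.e. (65/79) = 1.
d is a quadratic residue mod p, hence 79 splits in O_K.

split — (79) = 𝔭₁𝔭₂ with 𝔭₁ ≠ 𝔭₂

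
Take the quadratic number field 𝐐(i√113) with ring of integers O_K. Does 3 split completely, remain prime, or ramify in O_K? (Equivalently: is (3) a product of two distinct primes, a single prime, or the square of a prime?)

split — (3) = 𝔭₁𝔭₂ with 𝔭₁ ≠ 𝔭₂

Since -113 ≢ 1 mod 4, the ring of integers is ℤ[√-113] with discriminant 4·(-113) = -452.
Since gcd(3, -452) = 1 the prime 3 does not ramify.
(-113/3) = 1^1 mod 3 = 1, giving Legendre symbol 1.
Legendre symbol 1 ⇒ 3 is split.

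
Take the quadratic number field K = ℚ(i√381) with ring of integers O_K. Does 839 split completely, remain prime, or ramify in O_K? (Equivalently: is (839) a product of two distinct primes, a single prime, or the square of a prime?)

inert

Since -381 ≢ 1 mod 4, the ring of integers is ℤ[√-381] with discriminant 4·(-381) = -1524.
Since gcd(839, -1524) = 1 the prime 839 does not ramify.
Legendre symbol by Euler's criterion: (-381/839) ≡ (-381)^419 ≡ 838 (mod 839), i.e. (-381/839) = -1.
d is a non-residue mod p, hence 839 remains inert in O_K.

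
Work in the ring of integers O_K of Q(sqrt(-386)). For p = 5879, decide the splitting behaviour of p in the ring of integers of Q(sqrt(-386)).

p splits

Since -386 ≢ 1 mod 4, the ring of integers is ℤ[√-386] with discriminant 4·(-386) = -1544.
Since gcd(5879, -1544) = 1 the prime 5879 does not ramify.
Euler's criterion: (-386)^2939 mod 5879 = 1. Thus (-386|5879) = 1.
(-386/5879) = 1, so 5879 splits.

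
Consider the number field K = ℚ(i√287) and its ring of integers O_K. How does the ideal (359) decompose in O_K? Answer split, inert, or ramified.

d = -287 ≡ 1 (mod 4), so O_K = ℤ[(1+√-287)/2] and disc(K) = d = -287.
disc(K) = -287 is not divisible by 359; 359 is unramified.
Euler's criterion: (-287)^179 mod 359 = 1. Thus (-287|359) = 1.
Legendre symbol 1 ⇒ 359 is split.

p splits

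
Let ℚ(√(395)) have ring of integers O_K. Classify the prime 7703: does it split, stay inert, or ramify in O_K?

split

Since 395 ≢ 1 mod 4, the ring of integers is ℤ[√395] with discriminant 4·395 = 1580.
disc(K) = 1580 is not divisible by 7703; 7703 is unramified.
Euler's criterion: 395^3851 mod 7703 = 1. Thus (395|7703) = 1.
d is a quadratic residue mod p, hence 7703 splits in O_K.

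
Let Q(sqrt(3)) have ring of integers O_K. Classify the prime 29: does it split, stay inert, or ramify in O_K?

29 remains inert

d = 3 ≡ 3 (mod 4), so O_K = ℤ[√3] and disc(K) = 4d = 12.
disc(K) = 12 is not divisible by 29; 29 is unramified.
Euler's criterion: 3^14 mod 29 = 28. Thus (3|29) = -1.
d is a non-residue mod p, hence 29 remains inert in O_K.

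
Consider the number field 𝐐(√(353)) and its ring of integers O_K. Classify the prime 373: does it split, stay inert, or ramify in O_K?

353 mod 4 = 1, hence disc K = 353 and O_K = ℤ[(1+√353)/2].
373 ∤ 353, so 373 is unramified.
Euler's criterion: 353^186 mod 373 = 372. Thus (353|373) = -1.
d is a non-residue mod p, hence 373 remains inert in O_K.

inert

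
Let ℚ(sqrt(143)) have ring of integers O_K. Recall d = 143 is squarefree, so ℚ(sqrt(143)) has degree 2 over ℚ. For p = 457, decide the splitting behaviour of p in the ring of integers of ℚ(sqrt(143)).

d = 143 ≡ 3 (mod 4), so O_K = ℤ[√143] and disc(K) = 4d = 572.
Since gcd(457, 572) = 1 the prime 457 does not ramify.
(143/457) = 143^228 mod 457 = 1, giving Legendre symbol 1.
(143/457) = 1, so 457 splits.

split — (457) = 𝔭₁𝔭₂ with 𝔭₁ ≠ 𝔭₂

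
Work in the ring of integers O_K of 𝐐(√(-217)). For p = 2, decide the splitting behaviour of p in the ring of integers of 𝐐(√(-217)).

ramifies in O_K

d = -217 ≡ 3 (mod 4), so O_K = ℤ[√-217] and disc(K) = 4d = -868.
2 divides disc(K) = -868, so 2 ramifies.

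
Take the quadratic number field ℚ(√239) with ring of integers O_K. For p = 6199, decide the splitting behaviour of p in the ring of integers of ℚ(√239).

d = 239 ≡ 3 (mod 4), so O_K = ℤ[√239] and disc(K) = 4d = 956.
disc(K) = 956 is not divisible by 6199; 6199 is unramified.
(239/6199) = 239^3099 mod 6199 = 1, giving Legendre symbol 1.
d is a quadratic residue mod p, hence 6199 splits in O_K.

split — (6199) = 𝔭₁𝔭₂ with 𝔭₁ ≠ 𝔭₂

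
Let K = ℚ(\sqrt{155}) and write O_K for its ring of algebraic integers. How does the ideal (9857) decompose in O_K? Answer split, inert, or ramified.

p splits

155 mod 4 = 3, hence disc K = 4·155 = 620 and O_K = ℤ[√155].
Since gcd(9857, 620) = 1 the prime 9857 does not ramify.
Euler's criterion: 155^4928 mod 9857 = 1. Thus (155|9857) = 1.
(155/9857) = 1, so 9857 splits.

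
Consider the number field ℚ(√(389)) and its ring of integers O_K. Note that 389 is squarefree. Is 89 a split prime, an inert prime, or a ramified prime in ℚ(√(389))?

89 remains inert

d = 389 ≡ 1 (mod 4), so O_K = ℤ[(1+√389)/2] and disc(K) = d = 389.
89 ∤ 389, so 89 is unramified.
(389/89) = 33^44 mod 89 = 88, giving Legendre symbol -1.
(389/89) = -1, so 89 is inert.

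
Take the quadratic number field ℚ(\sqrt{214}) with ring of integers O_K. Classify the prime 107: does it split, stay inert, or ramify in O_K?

107 is ramified

214 mod 4 = 2, hence disc K = 4·214 = 856 and O_K = ℤ[√214].
Ramification test: 107 | 856. The prime 107 ramifies in K.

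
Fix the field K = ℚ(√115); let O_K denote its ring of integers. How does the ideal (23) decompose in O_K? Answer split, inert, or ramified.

d = 115 ≡ 3 (mod 4), so O_K = ℤ[√115] and disc(K) = 4d = 460.
23 divides disc(K) = 460, so 23 ramifies.

23 is ramified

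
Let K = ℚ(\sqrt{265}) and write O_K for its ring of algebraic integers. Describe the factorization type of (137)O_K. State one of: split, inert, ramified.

Since 265 ≡ 1 mod 4, the ring of integers is ℤ[(1+√265)/2] with discriminant 265.
disc(K) = 265 is not divisible by 137; 137 is unramified.
Compute (265/137) via Euler: 128^((137-1)/2) mod 137 = 1, so (265/137) = 1.
Legendre symbol 1 ⇒ 137 is split.

137 splits in O_K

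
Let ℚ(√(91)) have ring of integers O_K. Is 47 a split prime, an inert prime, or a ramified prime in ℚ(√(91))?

Since 91 ≢ 1 mod 4, the ring of integers is ℤ[√91] with discriminant 4·91 = 364.
disc(K) = 364 is not divisible by 47; 47 is unramified.
Legendre symbol by Euler's criterion: (91/47) ≡ 91^23 ≡ 46 (mod 47), i.e. (91/47) = -1.
(91/47) = -1, so 47 is inert.

inert — (47) stays prime in O_K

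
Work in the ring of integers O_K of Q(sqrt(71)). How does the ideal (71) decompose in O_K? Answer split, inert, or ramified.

ramified — (71) = 𝔭²

71 mod 4 = 3, hence disc K = 4·71 = 284 and O_K = ℤ[√71].
disc(K) = 284 = 71·4, so p = 71 is ramified.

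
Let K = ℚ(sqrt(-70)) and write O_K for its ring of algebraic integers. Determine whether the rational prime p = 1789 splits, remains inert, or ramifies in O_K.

Since -70 ≢ 1 mod 4, the ring of integers is ℤ[√-70] with discriminant 4·(-70) = -280.
1789 ∤ -280, so 1789 is unramified.
Compute (-70/1789) via Euler: 1719^((1789-1)/2) mod 1789 = 1788, so (-70/1789) = -1.
(-70/1789) = -1, so 1789 is inert.

p is inert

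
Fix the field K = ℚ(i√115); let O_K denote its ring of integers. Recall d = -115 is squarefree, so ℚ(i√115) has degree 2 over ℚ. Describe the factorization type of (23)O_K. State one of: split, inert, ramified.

ramified — (23) = 𝔭²

Since -115 ≡ 1 mod 4, the ring of integers is ℤ[(1+√-115)/2] with discriminant -115.
disc(K) = -115 = 23·(-5), so p = 23 is ramified.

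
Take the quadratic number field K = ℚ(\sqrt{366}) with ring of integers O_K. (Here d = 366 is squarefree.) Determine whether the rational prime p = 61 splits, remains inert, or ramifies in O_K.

ramified — (61) = 𝔭²

366 mod 4 = 2, hence disc K = 4·366 = 1464 and O_K = ℤ[√366].
Ramification test: 61 | 1464. The prime 61 ramifies in K.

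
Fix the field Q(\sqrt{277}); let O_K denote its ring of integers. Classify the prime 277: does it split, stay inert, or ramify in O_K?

Since 277 ≡ 1 mod 4, the ring of integers is ℤ[(1+√277)/2] with discriminant 277.
Ramification test: 277 | 277. The prime 277 ramifies in K.

ramifies in O_K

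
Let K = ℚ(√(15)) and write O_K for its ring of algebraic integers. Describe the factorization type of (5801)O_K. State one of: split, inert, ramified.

inert — (5801) stays prime in O_K

Since 15 ≢ 1 mod 4, the ring of integers is ℤ[√15] with discriminant 4·15 = 60.
5801 ∤ 60, so 5801 is unramified.
Legendre symbol by Euler's criterion: (15/5801) ≡ 15^2900 ≡ 5800 (mod 5801), i.e. (15/5801) = -1.
(15/5801) = -1, so 5801 is inert.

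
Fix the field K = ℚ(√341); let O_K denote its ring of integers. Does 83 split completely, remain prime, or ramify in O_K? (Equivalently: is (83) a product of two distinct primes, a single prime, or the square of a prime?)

splits completely

Since 341 ≡ 1 mod 4, the ring of integers is ℤ[(1+√341)/2] with discriminant 341.
disc(K) = 341 is not divisible by 83; 83 is unramified.
Compute (341/83) via Euler: 9^((83-1)/2) mod 83 = 1, so (341/83) = 1.
(341/83) = 1, so 83 splits.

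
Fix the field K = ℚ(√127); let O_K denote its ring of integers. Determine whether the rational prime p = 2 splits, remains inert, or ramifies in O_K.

d = 127 ≡ 3 (mod 4), so O_K = ℤ[√127] and disc(K) = 4d = 508.
disc(K) = 508 = 2·254, so p = 2 is ramified.

ramified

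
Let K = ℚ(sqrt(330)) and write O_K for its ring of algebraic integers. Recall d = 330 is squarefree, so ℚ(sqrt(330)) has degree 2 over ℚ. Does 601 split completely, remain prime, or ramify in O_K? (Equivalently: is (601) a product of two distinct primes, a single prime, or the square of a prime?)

d = 330 ≡ 2 (mod 4), so O_K = ℤ[√330] and disc(K) = 4d = 1320.
Since gcd(601, 1320) = 1 the prime 601 does not ramify.
(330/601) = 330^300 mod 601 = 600, giving Legendre symbol -1.
d is a non-residue mod p, hence 601 remains inert in O_K.

inert — (601) stays prime in O_K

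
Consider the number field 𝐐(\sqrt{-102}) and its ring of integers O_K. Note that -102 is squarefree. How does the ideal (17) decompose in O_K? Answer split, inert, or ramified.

ramified — (17) = 𝔭²

Since -102 ≢ 1 mod 4, the ring of integers is ℤ[√-102] with discriminant 4·(-102) = -408.
disc(K) = -408 = 17·(-24), so p = 17 is ramified.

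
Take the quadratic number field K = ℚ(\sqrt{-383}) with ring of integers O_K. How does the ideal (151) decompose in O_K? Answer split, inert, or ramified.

d = -383 ≡ 1 (mod 4), so O_K = ℤ[(1+√-383)/2] and disc(K) = d = -383.
151 ∤ -383, so 151 is unramified.
Euler's criterion: (-383)^75 mod 151 = 150. Thus (-383|151) = -1.
d is a non-residue mod p, hence 151 remains inert in O_K.

inert — (151) stays prime in O_K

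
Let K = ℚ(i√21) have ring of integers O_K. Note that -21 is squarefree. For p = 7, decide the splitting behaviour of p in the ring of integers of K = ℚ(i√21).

Since -21 ≢ 1 mod 4, the ring of integers is ℤ[√-21] with discriminant 4·(-21) = -84.
Ramification test: 7 | -84. The prime 7 ramifies in K.

ramified — (7) = 𝔭²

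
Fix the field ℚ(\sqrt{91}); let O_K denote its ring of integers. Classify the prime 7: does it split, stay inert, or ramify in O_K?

91 mod 4 = 3, hence disc K = 4·91 = 364 and O_K = ℤ[√91].
7 divides disc(K) = 364, so 7 ramifies.

ramified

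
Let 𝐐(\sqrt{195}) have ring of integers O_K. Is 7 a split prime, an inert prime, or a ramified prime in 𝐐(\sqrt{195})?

195 mod 4 = 3, hence disc K = 4·195 = 780 and O_K = ℤ[√195].
Since gcd(7, 780) = 1 the prime 7 does not ramify.
Compute (195/7) via Euler: 6^((7-1)/2) mod 7 = 6, so (195/7) = -1.
d is a non-residue mod p, hence 7 remains inert in O_K.

inert — (7) stays prime in O_K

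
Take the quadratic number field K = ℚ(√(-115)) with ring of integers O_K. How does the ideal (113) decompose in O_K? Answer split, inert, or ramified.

split — (113) = 𝔭₁𝔭₂ with 𝔭₁ ≠ 𝔭₂

-115 mod 4 = 1, hence disc K = -115 and O_K = ℤ[(1+√-115)/2].
disc(K) = -115 is not divisible by 113; 113 is unramified.
Legendre symbol by Euler's criterion: (-115/113) ≡ (-115)^56 ≡ 1 (mod 113), i.e. (-115/113) = 1.
(-115/113) = 1, so 113 splits.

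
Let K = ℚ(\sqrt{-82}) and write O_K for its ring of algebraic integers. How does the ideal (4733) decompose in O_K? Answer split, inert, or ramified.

p is inert

Since -82 ≢ 1 mod 4, the ring of integers is ℤ[√-82] with discriminant 4·(-82) = -328.
Since gcd(4733, -328) = 1 the prime 4733 does not ramify.
Euler's criterion: (-82)^2366 mod 4733 = 4732. Thus (-82|4733) = -1.
(-82/4733) = -1, so 4733 is inert.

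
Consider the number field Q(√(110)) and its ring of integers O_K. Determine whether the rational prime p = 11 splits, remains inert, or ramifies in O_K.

d = 110 ≡ 2 (mod 4), so O_K = ℤ[√110] and disc(K) = 4d = 440.
11 divides disc(K) = 440, so 11 ramifies.

11 is ramified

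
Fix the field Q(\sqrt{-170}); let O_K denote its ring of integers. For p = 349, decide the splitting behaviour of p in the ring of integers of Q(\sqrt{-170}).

-170 mod 4 = 2, hence disc K = 4·(-170) = -680 and O_K = ℤ[√-170].
Since gcd(349, -680) = 1 the prime 349 does not ramify.
Compute (-170/349) via Euler: 179^((349-1)/2) mod 349 = 348, so (-170/349) = -1.
Legendre symbol -1 ⇒ 349 is inert.

inert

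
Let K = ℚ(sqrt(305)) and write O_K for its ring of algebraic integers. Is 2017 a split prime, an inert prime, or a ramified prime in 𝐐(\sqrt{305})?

Since 305 ≡ 1 mod 4, the ring of integers is ℤ[(1+√305)/2] with discriminant 305.
2017 ∤ 305, so 2017 is unramified.
(305/2017) = 305^1008 mod 2017 = 2016, giving Legendre symbol -1.
Legendre symbol -1 ⇒ 2017 is inert.

p is inert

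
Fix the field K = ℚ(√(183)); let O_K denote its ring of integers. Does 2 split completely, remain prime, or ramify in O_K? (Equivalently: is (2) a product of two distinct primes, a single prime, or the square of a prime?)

2 is ramified

d = 183 ≡ 3 (mod 4), so O_K = ℤ[√183] and disc(K) = 4d = 732.
disc(K) = 732 = 2·366, so p = 2 is ramified.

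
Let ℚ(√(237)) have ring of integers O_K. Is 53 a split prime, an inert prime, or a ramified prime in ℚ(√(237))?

53 splits in O_K

237 mod 4 = 1, hence disc K = 237 and O_K = ℤ[(1+√237)/2].
Since gcd(53, 237) = 1 the prime 53 does not ramify.
Euler's criterion: 237^26 mod 53 = 1. Thus (237|53) = 1.
Legendre symbol 1 ⇒ 53 is split.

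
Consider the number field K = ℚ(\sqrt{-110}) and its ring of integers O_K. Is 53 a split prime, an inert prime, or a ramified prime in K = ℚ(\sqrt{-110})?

-110 mod 4 = 2, hence disc K = 4·(-110) = -440 and O_K = ℤ[√-110].
53 ∤ -440, so 53 is unramified.
Compute (-110/53) via Euler: 49^((53-1)/2) mod 53 = 1, so (-110/53) = 1.
(-110/53) = 1, so 53 splits.

p splits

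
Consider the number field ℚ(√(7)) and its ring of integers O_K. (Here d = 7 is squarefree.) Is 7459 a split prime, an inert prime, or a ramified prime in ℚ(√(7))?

7459 remains inert

d = 7 ≡ 3 (mod 4), so O_K = ℤ[√7] and disc(K) = 4d = 28.
7459 ∤ 28, so 7459 is unramified.
Compute (7/7459) via Euler: 7^((7459-1)/2) mod 7459 = 7458, so (7/7459) = -1.
(7/7459) = -1, so 7459 is inert.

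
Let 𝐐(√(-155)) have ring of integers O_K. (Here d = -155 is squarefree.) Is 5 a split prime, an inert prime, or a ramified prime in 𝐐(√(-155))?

p ramifies

d = -155 ≡ 1 (mod 4), so O_K = ℤ[(1+√-155)/2] and disc(K) = d = -155.
Ramification test: 5 | -155. The prime 5 ramifies in K.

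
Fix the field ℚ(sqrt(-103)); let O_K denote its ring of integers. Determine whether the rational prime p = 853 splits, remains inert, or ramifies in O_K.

split — (853) = 𝔭₁𝔭₂ with 𝔭₁ ≠ 𝔭₂

Since -103 ≡ 1 mod 4, the ring of integers is ℤ[(1+√-103)/2] with discriminant -103.
disc(K) = -103 is not divisible by 853; 853 is unramified.
(-103/853) = 750^426 mod 853 = 1, giving Legendre symbol 1.
(-103/853) = 1, so 853 splits.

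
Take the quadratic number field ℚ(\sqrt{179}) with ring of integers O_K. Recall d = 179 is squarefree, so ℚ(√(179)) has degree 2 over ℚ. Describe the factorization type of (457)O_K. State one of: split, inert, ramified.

d = 179 ≡ 3 (mod 4), so O_K = ℤ[√179] and disc(K) = 4d = 716.
Since gcd(457, 716) = 1 the prime 457 does not ramify.
(179/457) = 179^228 mod 457 = 456, giving Legendre symbol -1.
d is a non-residue mod p, hence 457 remains inert in O_K.

p is inert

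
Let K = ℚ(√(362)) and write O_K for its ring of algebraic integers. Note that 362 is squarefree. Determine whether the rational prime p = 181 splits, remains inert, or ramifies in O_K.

ramified — (181) = 𝔭²

d = 362 ≡ 2 (mod 4), so O_K = ℤ[√362] and disc(K) = 4d = 1448.
Ramification test: 181 | 1448. The prime 181 ramifies in K.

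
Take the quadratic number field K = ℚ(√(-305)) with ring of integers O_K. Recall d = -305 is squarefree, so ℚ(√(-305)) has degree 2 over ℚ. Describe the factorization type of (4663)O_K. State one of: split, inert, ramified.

split — (4663) = 𝔭₁𝔭₂ with 𝔭₁ ≠ 𝔭₂

d = -305 ≡ 3 (mod 4), so O_K = ℤ[√-305] and disc(K) = 4d = -1220.
disc(K) = -1220 is not divisible by 4663; 4663 is unramified.
Legendre symbol by Euler's criterion: (-305/4663) ≡ (-305)^2331 ≡ 1 (mod 4663), i.e. (-305/4663) = 1.
d is a quadratic residue mod p, hence 4663 splits in O_K.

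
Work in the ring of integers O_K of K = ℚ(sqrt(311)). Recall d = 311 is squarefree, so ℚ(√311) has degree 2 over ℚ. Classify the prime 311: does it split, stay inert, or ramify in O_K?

311 mod 4 = 3, hence disc K = 4·311 = 1244 and O_K = ℤ[√311].
disc(K) = 1244 = 311·4, so p = 311 is ramified.

311 is ramified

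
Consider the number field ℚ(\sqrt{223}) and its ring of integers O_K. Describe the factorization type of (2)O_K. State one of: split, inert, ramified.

Since 223 ≢ 1 mod 4, the ring of integers is ℤ[√223] with discriminant 4·223 = 892.
2 divides disc(K) = 892, so 2 ramifies.

p ramifies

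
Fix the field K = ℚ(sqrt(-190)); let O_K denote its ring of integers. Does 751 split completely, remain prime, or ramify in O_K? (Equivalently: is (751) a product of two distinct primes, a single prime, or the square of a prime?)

inert

-190 mod 4 = 2, hence disc K = 4·(-190) = -760 and O_K = ℤ[√-190].
disc(K) = -760 is not divisible by 751; 751 is unramified.
(-190/751) = 561^375 mod 751 = 750, giving Legendre symbol -1.
d is a non-residue mod p, hence 751 remains inert in O_K.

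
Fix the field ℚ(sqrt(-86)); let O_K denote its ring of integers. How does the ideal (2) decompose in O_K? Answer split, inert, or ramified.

Since -86 ≢ 1 mod 4, the ring of integers is ℤ[√-86] with discriminant 4·(-86) = -344.
2 divides disc(K) = -344, so 2 ramifies.

2 is ramified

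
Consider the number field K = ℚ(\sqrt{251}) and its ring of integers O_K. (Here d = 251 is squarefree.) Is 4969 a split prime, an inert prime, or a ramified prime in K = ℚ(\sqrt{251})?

Since 251 ≢ 1 mod 4, the ring of integers is ℤ[√251] with discriminant 4·251 = 1004.
4969 ∤ 1004, so 4969 is unramified.
Legendre symbol by Euler's criterion: (251/4969) ≡ 251^2484 ≡ 4968 (mod 4969), i.e. (251/4969) = -1.
(251/4969) = -1, so 4969 is inert.

4969 remains inert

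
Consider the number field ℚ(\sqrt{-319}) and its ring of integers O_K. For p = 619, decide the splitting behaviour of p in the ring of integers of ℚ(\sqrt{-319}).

Since -319 ≡ 1 mod 4, the ring of integers is ℤ[(1+√-319)/2] with discriminant -319.
disc(K) = -319 is not divisible by 619; 619 is unramified.
Compute (-319/619) via Euler: 300^((619-1)/2) mod 619 = 618, so (-319/619) = -1.
(-319/619) = -1, so 619 is inert.

p is inert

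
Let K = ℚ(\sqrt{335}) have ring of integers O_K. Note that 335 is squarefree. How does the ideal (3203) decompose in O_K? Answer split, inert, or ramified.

split — (3203) = 𝔭₁𝔭₂ with 𝔭₁ ≠ 𝔭₂

Since 335 ≢ 1 mod 4, the ring of integers is ℤ[√335] with discriminant 4·335 = 1340.
disc(K) = 1340 is not divisible by 3203; 3203 is unramified.
Compute (335/3203) via Euler: 335^((3203-1)/2) mod 3203 = 1, so (335/3203) = 1.
Legendre symbol 1 ⇒ 3203 is split.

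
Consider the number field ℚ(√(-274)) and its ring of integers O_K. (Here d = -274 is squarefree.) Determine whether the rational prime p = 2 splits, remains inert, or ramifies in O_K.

Since -274 ≢ 1 mod 4, the ring of integers is ℤ[√-274] with discriminant 4·(-274) = -1096.
2 divides disc(K) = -1096, so 2 ramifies.

p ramifies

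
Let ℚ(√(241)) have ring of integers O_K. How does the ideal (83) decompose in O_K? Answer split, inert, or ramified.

split — (83) = 𝔭₁𝔭₂ with 𝔭₁ ≠ 𝔭₂

241 mod 4 = 1, hence disc K = 241 and O_K = ℤ[(1+√241)/2].
83 ∤ 241, so 83 is unramified.
Euler's criterion: 241^41 mod 83 = 1. Thus (241|83) = 1.
(241/83) = 1, so 83 splits.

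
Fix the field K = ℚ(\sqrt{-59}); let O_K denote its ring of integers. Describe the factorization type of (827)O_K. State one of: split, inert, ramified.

Since -59 ≡ 1 mod 4, the ring of integers is ℤ[(1+√-59)/2] with discriminant -59.
Since gcd(827, -59) = 1 the prime 827 does not ramify.
Legendre symbol by Euler's criterion: (-59/827) ≡ (-59)^413 ≡ 1 (mod 827), i.e. (-59/827) = 1.
Legendre symbol 1 ⇒ 827 is split.

split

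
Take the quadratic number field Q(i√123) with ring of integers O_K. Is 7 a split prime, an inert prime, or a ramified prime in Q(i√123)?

-123 mod 4 = 1, hence disc K = -123 and O_K = ℤ[(1+√-123)/2].
disc(K) = -123 is not divisible by 7; 7 is unramified.
Euler's criterion: (-123)^3 mod 7 = 6. Thus (-123|7) = -1.
(-123/7) = -1, so 7 is inert.

remains prime (inert)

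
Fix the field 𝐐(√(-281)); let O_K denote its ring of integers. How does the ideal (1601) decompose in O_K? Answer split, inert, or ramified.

Since -281 ≢ 1 mod 4, the ring of integers is ℤ[√-281] with discriminant 4·(-281) = -1124.
disc(K) = -1124 is not divisible by 1601; 1601 is unramified.
Compute (-281/1601) via Euler: 1320^((1601-1)/2) mod 1601 = 1, so (-281/1601) = 1.
Legendre symbol 1 ⇒ 1601 is split.

split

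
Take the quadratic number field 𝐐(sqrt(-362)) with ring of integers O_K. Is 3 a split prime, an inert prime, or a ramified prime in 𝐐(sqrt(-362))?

split

d = -362 ≡ 2 (mod 4), so O_K = ℤ[√-362] and disc(K) = 4d = -1448.
3 ∤ -1448, so 3 is unramified.
Compute (-362/3) via Euler: 1^((3-1)/2) mod 3 = 1, so (-362/3) = 1.
d is a quadratic residue mod p, hence 3 splits in O_K.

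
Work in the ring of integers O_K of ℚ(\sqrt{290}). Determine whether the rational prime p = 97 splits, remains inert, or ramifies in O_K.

p splits

290 mod 4 = 2, hence disc K = 4·290 = 1160 and O_K = ℤ[√290].
Since gcd(97, 1160) = 1 the prime 97 does not ramify.
Legendre symbol by Euler's criterion: (290/97) ≡ 290^48 ≡ 1 (mod 97), i.e. (290/97) = 1.
d is a quadratic residue mod p, hence 97 splits in O_K.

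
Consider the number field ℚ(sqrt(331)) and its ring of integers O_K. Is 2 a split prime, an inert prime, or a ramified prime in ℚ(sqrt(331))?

ramifies in O_K

Since 331 ≢ 1 mod 4, the ring of integers is ℤ[√331] with discriminant 4·331 = 1324.
disc(K) = 1324 = 2·662, so p = 2 is ramified.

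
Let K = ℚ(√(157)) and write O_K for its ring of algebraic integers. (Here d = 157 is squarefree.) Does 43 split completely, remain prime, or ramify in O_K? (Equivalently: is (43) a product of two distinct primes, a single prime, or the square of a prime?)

inert

d = 157 ≡ 1 (mod 4), so O_K = ℤ[(1+√157)/2] and disc(K) = d = 157.
disc(K) = 157 is not divisible by 43; 43 is unramified.
Euler's criterion: 157^21 mod 43 = 42. Thus (157|43) = -1.
d is a non-residue mod p, hence 43 remains inert in O_K.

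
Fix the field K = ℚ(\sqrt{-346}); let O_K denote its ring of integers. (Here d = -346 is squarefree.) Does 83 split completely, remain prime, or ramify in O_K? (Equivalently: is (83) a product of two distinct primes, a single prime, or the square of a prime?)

split — (83) = 𝔭₁𝔭₂ with 𝔭₁ ≠ 𝔭₂

Since -346 ≢ 1 mod 4, the ring of integers is ℤ[√-346] with discriminant 4·(-346) = -1384.
83 ∤ -1384, so 83 is unramified.
(-346/83) = 69^41 mod 83 = 1, giving Legendre symbol 1.
(-346/83) = 1, so 83 splits.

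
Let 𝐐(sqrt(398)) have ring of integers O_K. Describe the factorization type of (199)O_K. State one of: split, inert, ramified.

ramifies in O_K

Since 398 ≢ 1 mod 4, the ring of integers is ℤ[√398] with discriminant 4·398 = 1592.
Ramification test: 199 | 1592. The prime 199 ramifies in K.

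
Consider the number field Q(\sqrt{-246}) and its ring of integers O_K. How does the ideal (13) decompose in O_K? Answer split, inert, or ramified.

split — (13) = 𝔭₁𝔭₂ with 𝔭₁ ≠ 𝔭₂

-246 mod 4 = 2, hence disc K = 4·(-246) = -984 and O_K = ℤ[√-246].
13 ∤ -984, so 13 is unramified.
(-246/13) = 1^6 mod 13 = 1, giving Legendre symbol 1.
(-246/13) = 1, so 13 splits.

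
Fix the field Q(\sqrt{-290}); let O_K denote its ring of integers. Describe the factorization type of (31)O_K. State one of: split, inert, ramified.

p splits

-290 mod 4 = 2, hence disc K = 4·(-290) = -1160 and O_K = ℤ[√-290].
disc(K) = -1160 is not divisible by 31; 31 is unramified.
Compute (-290/31) via Euler: 20^((31-1)/2) mod 31 = 1, so (-290/31) = 1.
d is a quadratic residue mod p, hence 31 splits in O_K.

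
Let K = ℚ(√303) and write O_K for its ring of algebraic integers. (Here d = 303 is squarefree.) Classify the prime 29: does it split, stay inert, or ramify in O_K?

split

Since 303 ≢ 1 mod 4, the ring of integers is ℤ[√303] with discriminant 4·303 = 1212.
disc(K) = 1212 is not divisible by 29; 29 is unramified.
Euler's criterion: 303^14 mod 29 = 1. Thus (303|29) = 1.
Legendre symbol 1 ⇒ 29 is split.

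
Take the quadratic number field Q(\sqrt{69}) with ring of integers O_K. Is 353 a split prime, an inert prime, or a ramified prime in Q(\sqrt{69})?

inert — (353) stays prime in O_K

d = 69 ≡ 1 (mod 4), so O_K = ℤ[(1+√69)/2] and disc(K) = d = 69.
Since gcd(353, 69) = 1 the prime 353 does not ramify.
Compute (69/353) via Euler: 69^((353-1)/2) mod 353 = 352, so (69/353) = -1.
(69/353) = -1, so 353 is inert.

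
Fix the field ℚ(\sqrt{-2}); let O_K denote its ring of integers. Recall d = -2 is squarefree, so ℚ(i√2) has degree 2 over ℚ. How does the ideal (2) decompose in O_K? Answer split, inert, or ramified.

d = -2 ≡ 2 (mod 4), so O_K = ℤ[√-2] and disc(K) = 4d = -8.
disc(K) = -8 = 2·(-4), so p = 2 is ramified.

p ramifies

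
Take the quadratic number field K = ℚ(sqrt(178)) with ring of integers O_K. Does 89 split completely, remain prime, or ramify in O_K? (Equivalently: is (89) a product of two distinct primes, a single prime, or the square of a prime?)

ramified

Since 178 ≢ 1 mod 4, the ring of integers is ℤ[√178] with discriminant 4·178 = 712.
Ramification test: 89 | 712. The prime 89 ramifies in K.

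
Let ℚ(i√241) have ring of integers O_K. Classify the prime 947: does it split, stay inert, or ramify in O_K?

split

-241 mod 4 = 3, hence disc K = 4·(-241) = -964 and O_K = ℤ[√-241].
Since gcd(947, -964) = 1 the prime 947 does not ramify.
(-241/947) = 706^473 mod 947 = 1, giving Legendre symbol 1.
d is a quadratic residue mod p, hence 947 splits in O_K.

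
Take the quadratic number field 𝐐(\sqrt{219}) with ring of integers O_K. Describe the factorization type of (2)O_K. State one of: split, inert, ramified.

ramified

219 mod 4 = 3, hence disc K = 4·219 = 876 and O_K = ℤ[√219].
Ramification test: 2 | 876. The prime 2 ramifies in K.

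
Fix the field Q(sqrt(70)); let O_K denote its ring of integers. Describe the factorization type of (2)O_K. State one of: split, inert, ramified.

d = 70 ≡ 2 (mod 4), so O_K = ℤ[√70] and disc(K) = 4d = 280.
disc(K) = 280 = 2·140, so p = 2 is ramified.

ramifies in O_K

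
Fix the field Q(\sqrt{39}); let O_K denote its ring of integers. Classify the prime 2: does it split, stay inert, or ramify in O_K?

d = 39 ≡ 3 (mod 4), so O_K = ℤ[√39] and disc(K) = 4d = 156.
disc(K) = 156 = 2·78, so p = 2 is ramified.

ramifies in O_K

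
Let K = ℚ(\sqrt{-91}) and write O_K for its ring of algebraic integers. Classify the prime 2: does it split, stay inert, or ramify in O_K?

d = -91 ≡ 1 (mod 4), so O_K = ℤ[(1+√-91)/2] and disc(K) = d = -91.
Since gcd(2, -91) = 1 the prime 2 does not ramify.
Checking d mod 8: -91 ≡ 5. Hence 2 is inert in O_K.

inert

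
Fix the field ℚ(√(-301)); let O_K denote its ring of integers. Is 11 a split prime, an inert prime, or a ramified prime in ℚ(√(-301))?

d = -301 ≡ 3 (mod 4), so O_K = ℤ[√-301] and disc(K) = 4d = -1204.
Since gcd(11, -1204) = 1 the prime 11 does not ramify.
Euler's criterion: (-301)^5 mod 11 = 10. Thus (-301|11) = -1.
d is a non-residue mod p, hence 11 remains inert in O_K.

remains prime (inert)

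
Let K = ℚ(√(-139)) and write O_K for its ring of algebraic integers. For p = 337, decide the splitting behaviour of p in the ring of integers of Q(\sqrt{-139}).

d = -139 ≡ 1 (mod 4), so O_K = ℤ[(1+√-139)/2] and disc(K) = d = -139.
disc(K) = -139 is not divisible by 337; 337 is unramified.
Euler's criterion: (-139)^168 mod 337 = 336. Thus (-139|337) = -1.
Legendre symbol -1 ⇒ 337 is inert.

inert — (337) stays prime in O_K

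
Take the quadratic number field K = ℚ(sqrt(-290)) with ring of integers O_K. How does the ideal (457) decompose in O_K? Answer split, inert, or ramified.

remains prime (inert)

-290 mod 4 = 2, hence disc K = 4·(-290) = -1160 and O_K = ℤ[√-290].
457 ∤ -1160, so 457 is unramified.
Legendre symbol by Euler's criterion: (-290/457) ≡ (-290)^228 ≡ 456 (mod 457), i.e. (-290/457) = -1.
d is a non-residue mod p, hence 457 remains inert in O_K.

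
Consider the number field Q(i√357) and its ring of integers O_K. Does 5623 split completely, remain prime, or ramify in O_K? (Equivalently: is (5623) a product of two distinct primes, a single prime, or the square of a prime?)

Since -357 ≢ 1 mod 4, the ring of integers is ℤ[√-357] with discriminant 4·(-357) = -1428.
Since gcd(5623, -1428) = 1 the prime 5623 does not ramify.
Legendre symbol by Euler's criterion: (-357/5623) ≡ (-357)^2811 ≡ 5622 (mod 5623), i.e. (-357/5623) = -1.
Legendre symbol -1 ⇒ 5623 is inert.

p is inert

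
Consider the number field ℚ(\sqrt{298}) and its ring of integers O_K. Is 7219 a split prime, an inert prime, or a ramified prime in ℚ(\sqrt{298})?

d = 298 ≡ 2 (mod 4), so O_K = ℤ[√298] and disc(K) = 4d = 1192.
Since gcd(7219, 1192) = 1 the prime 7219 does not ramify.
Euler's criterion: 298^3609 mod 7219 = 7218. Thus (298|7219) = -1.
(298/7219) = -1, so 7219 is inert.

p is inert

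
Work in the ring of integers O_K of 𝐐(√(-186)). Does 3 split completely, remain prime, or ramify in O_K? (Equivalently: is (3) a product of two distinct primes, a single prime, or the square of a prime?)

ramified

d = -186 ≡ 2 (mod 4), so O_K = ℤ[√-186] and disc(K) = 4d = -744.
Ramification test: 3 | -744. The prime 3 ramifies in K.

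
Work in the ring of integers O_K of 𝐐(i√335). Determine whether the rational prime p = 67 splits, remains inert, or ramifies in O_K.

-335 mod 4 = 1, hence disc K = -335 and O_K = ℤ[(1+√-335)/2].
disc(K) = -335 = 67·(-5), so p = 67 is ramified.

p ramifies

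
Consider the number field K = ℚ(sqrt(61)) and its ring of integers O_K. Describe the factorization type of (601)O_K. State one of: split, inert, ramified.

d = 61 ≡ 1 (mod 4), so O_K = ℤ[(1+√61)/2] and disc(K) = d = 61.
Since gcd(601, 61) = 1 the prime 601 does not ramify.
(61/601) = 61^300 mod 601 = 1, giving Legendre symbol 1.
d is a quadratic residue mod p, hence 601 splits in O_K.

splits completely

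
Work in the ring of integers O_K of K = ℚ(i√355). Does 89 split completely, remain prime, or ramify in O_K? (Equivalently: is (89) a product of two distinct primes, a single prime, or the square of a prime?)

d = -355 ≡ 1 (mod 4), so O_K = ℤ[(1+√-355)/2] and disc(K) = d = -355.
89 ∤ -355, so 89 is unramified.
Compute (-355/89) via Euler: 1^((89-1)/2) mod 89 = 1, so (-355/89) = 1.
(-355/89) = 1, so 89 splits.

89 splits in O_K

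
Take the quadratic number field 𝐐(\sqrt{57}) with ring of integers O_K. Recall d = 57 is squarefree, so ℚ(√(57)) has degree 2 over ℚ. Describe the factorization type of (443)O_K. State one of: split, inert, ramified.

p is inert

d = 57 ≡ 1 (mod 4), so O_K = ℤ[(1+√57)/2] and disc(K) = d = 57.
Since gcd(443, 57) = 1 the prime 443 does not ramify.
Compute (57/443) via Euler: 57^((443-1)/2) mod 443 = 442, so (57/443) = -1.
(57/443) = -1, so 443 is inert.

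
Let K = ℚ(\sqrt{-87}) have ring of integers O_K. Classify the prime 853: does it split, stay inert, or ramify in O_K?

Since -87 ≡ 1 mod 4, the ring of integers is ℤ[(1+√-87)/2] with discriminant -87.
disc(K) = -87 is not divisible by 853; 853 is unramified.
(-87/853) = 766^426 mod 853 = 852, giving Legendre symbol -1.
Legendre symbol -1 ⇒ 853 is inert.

853 remains inert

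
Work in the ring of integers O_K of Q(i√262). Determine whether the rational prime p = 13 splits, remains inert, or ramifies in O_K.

13 remains inert

-262 mod 4 = 2, hence disc K = 4·(-262) = -1048 and O_K = ℤ[√-262].
13 ∤ -1048, so 13 is unramified.
Legendre symbol by Euler's criterion: (-262/13) ≡ (-262)^6 ≡ 12 (mod 13), i.e. (-262/13) = -1.
Legendre symbol -1 ⇒ 13 is inert.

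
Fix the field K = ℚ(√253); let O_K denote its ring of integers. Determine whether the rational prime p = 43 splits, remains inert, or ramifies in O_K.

43 splits in O_K

253 mod 4 = 1, hence disc K = 253 and O_K = ℤ[(1+√253)/2].
Since gcd(43, 253) = 1 the prime 43 does not ramify.
Legendre symbol by Euler's criterion: (253/43) ≡ 253^21 ≡ 1 (mod 43), i.e. (253/43) = 1.
d is a quadratic residue mod p, hence 43 splits in O_K.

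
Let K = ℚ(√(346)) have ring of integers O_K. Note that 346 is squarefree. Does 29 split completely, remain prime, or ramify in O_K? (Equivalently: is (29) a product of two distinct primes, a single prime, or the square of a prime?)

d = 346 ≡ 2 (mod 4), so O_K = ℤ[√346] and disc(K) = 4d = 1384.
Since gcd(29, 1384) = 1 the prime 29 does not ramify.
Legendre symbol by Euler's criterion: (346/29) ≡ 346^14 ≡ 28 (mod 29), i.e. (346/29) = -1.
(346/29) = -1, so 29 is inert.

29 remains inert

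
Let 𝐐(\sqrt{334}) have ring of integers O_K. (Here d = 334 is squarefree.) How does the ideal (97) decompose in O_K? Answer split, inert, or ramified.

split

Since 334 ≢ 1 mod 4, the ring of integers is ℤ[√334] with discriminant 4·334 = 1336.
Since gcd(97, 1336) = 1 the prime 97 does not ramify.
Legendre symbol by Euler's criterion: (334/97) ≡ 334^48 ≡ 1 (mod 97), i.e. (334/97) = 1.
(334/97) = 1, so 97 splits.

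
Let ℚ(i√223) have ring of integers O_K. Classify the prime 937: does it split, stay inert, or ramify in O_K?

-223 mod 4 = 1, hence disc K = -223 and O_K = ℤ[(1+√-223)/2].
Since gcd(937, -223) = 1 the prime 937 does not ramify.
Euler's criterion: (-223)^468 mod 937 = 936. Thus (-223|937) = -1.
Legendre symbol -1 ⇒ 937 is inert.

937 remains inert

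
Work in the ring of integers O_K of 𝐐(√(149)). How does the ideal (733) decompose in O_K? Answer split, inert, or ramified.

Since 149 ≡ 1 mod 4, the ring of integers is ℤ[(1+√149)/2] with discriminant 149.
733 ∤ 149, so 733 is unramified.
(149/733) = 149^366 mod 733 = 732, giving Legendre symbol -1.
d is a non-residue mod p, hence 733 remains inert in O_K.

inert — (733) stays prime in O_K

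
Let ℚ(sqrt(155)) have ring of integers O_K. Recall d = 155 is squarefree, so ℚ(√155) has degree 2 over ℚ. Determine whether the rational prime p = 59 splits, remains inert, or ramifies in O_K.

155 mod 4 = 3, hence disc K = 4·155 = 620 and O_K = ℤ[√155].
59 ∤ 620, so 59 is unramified.
Compute (155/59) via Euler: 37^((59-1)/2) mod 59 = 58, so (155/59) = -1.
Legendre symbol -1 ⇒ 59 is inert.

inert — (59) stays prime in O_K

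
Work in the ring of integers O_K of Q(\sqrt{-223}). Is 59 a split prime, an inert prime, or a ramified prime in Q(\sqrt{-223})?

p is inert

d = -223 ≡ 1 (mod 4), so O_K = ℤ[(1+√-223)/2] and disc(K) = d = -223.
59 ∤ -223, so 59 is unramified.
(-223/59) = 13^29 mod 59 = 58, giving Legendre symbol -1.
Legendre symbol -1 ⇒ 59 is inert.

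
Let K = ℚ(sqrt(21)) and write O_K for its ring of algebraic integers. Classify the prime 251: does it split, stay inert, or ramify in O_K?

251 splits in O_K

Since 21 ≡ 1 mod 4, the ring of integers is ℤ[(1+√21)/2] with discriminant 21.
Since gcd(251, 21) = 1 the prime 251 does not ramify.
Euler's criterion: 21^125 mod 251 = 1. Thus (21|251) = 1.
Legendre symbol 1 ⇒ 251 is split.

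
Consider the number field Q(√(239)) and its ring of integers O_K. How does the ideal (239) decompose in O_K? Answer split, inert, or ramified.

ramified — (239) = 𝔭²

d = 239 ≡ 3 (mod 4), so O_K = ℤ[√239] and disc(K) = 4d = 956.
Ramification test: 239 | 956. The prime 239 ramifies in K.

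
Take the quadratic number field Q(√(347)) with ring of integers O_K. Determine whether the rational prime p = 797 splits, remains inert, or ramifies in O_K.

Since 347 ≢ 1 mod 4, the ring of integers is ℤ[√347] with discriminant 4·347 = 1388.
disc(K) = 1388 is not divisible by 797; 797 is unramified.
Legendre symbol by Euler's criterion: (347/797) ≡ 347^398 ≡ 796 (mod 797), i.e. (347/797) = -1.
Legendre symbol -1 ⇒ 797 is inert.

inert — (797) stays prime in O_K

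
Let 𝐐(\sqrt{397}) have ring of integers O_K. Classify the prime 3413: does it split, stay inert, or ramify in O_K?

3413 splits in O_K

Since 397 ≡ 1 mod 4, the ring of integers is ℤ[(1+√397)/2] with discriminant 397.
disc(K) = 397 is not divisible by 3413; 3413 is unramified.
(397/3413) = 397^1706 mod 3413 = 1, giving Legendre symbol 1.
Legendre symbol 1 ⇒ 3413 is split.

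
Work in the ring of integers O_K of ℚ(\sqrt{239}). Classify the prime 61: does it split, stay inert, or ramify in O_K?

Since 239 ≢ 1 mod 4, the ring of integers is ℤ[√239] with discriminant 4·239 = 956.
61 ∤ 956, so 61 is unramified.
Legendre symbol by Euler's criterion: (239/61) ≡ 239^30 ≡ 1 (mod 61), i.e. (239/61) = 1.
(239/61) = 1, so 61 splits.

p splits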